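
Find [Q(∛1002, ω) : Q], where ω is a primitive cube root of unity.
[Q(∛1002, ω) : Q] = 6

[Q(∛1002):Q] = 3 (min poly x^3 - 1002, irreducible since 1002 is not a perfect cube). [Q(ω):Q] = 2 (min poly x^2 + x + 1). Since Q(∛1002) ⊂ R and ω ∉ R, we have ω ∉ Q(∛1002), so x^2 + x + 1 remains irreducible over Q(∛1002) and [Q(∛1002, ω) : Q(∛1002)] = 2. By the tower law, [Q(∛1002, ω) : Q] = 3 · 2 = 6. (In fact Q(∛1002, ω) is the splitting field of x^3 - 1002 over Q.)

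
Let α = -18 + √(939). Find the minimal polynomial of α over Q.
m_α(x) = x^2 + 36x - 615

From α + 18 = √(939), squaring gives (α + 18)^2 = 939, i.e. α^2 + 36α + 324 = 939, so α^2 + 36α - 615 = 0. The discriminant of x^2 + 36x - 615 is (36)^2 - 4·(-615) = 1296 + 2460 = 3756, and 4·(939) is not a perfect square in Q since 939 is squarefree and ≠ 1. Hence x^2 + 36x - 615 is irreducible over Q and is the minimal polynomial of α.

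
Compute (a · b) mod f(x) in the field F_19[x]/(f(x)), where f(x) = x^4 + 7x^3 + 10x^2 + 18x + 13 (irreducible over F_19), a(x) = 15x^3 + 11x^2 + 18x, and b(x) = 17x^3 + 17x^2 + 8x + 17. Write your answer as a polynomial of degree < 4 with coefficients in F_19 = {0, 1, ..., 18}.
a · b ≡ 10x^3 + 16x^2 + 16x + 1 (mod f(x))

Multiply in F_19[x]: a(x)·b(x) = (15x^3 + 11x^2 + 18x)·(17x^3 + 17x^2 + 8x + 17) = 8x^6 + 5x^5 + 5x^4 + 3x^3 + 8x^2 + 2x. This has degree ≥ 4, so divide by f(x) over F_19: 8x^6 + 5x^5 + 5x^4 + 3x^3 + 8x^2 + 2x = (8x^2 + 6x + 16)·(x^4 + 7x^3 + 10x^2 + 18x + 13) + (10x^3 + 16x^2 + 16x + 1). Hence a·b ≡ 10x^3 + 16x^2 + 16x + 1 (mod f). (F_19[x]/(f) is a field with 19^4 = 130321 elements since f is irreducible of degree 4.)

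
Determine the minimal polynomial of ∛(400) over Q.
m_α(x) = x^3 - 400

α satisfies α^3 = 400, so x^3 - 400 annihilates α. By the rational root test, a rational root p/q (in lowest terms) of x^3 - 400 would satisfy p^3 = 400 q^3, forcing q = 1 and p^3 = 400; but 400 is not a perfect cube, contradiction. A monic cubic over Q with no rational root is irreducible (any nontrivial factorization would include a linear factor). Hence x^3 - 400 is the minimal polynomial of α, and in particular [Q(α):Q] = 3.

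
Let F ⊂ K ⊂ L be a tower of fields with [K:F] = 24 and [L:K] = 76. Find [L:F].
[L:F] = 1824

The tower law says that for any tower of field extensions F ⊂ K ⊂ L with finite degrees, [L:F] = [L:K] · [K:F]. Here this gives [L:F] = 76 · 24 = 1824.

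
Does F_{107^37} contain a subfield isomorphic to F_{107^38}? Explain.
No: F_{107^38} is not a subfield of F_{107^37}

F_{p^m} embeds in F_{p^n} iff m | n. Here 38 ∤ 37 (since 37 = 0·38 + 37 with remainder 37 ≠ 0), so F_{107^38} is not a subfield of F_{107^37}. Equivalently: if it were, the tower law would give 38 = [F_{107^38}:F_107] dividing [F_{107^37}:F_107] = 37, contradiction.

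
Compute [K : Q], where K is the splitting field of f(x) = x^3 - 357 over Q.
[K : Q] = 6

The roots of x^3 - 357 are ∛357, ω∛357, ω^2∛357 where ω = e^(2πi/3) is a primitive cube root of unity, so K = Q(∛357, ω). Now [Q(∛357):Q] = 3 (since 357 is not a perfect cube, x^3 - 357 is irreducible) and [Q(ω):Q] = 2. Both 2 and 3 divide [K:Q], and [K:Q] ≤ 3·2 = 6, so [K:Q] = 6. (Equivalently: Q(∛357) ⊂ R but ω ∉ R, so [K : Q(∛357)] = 2.)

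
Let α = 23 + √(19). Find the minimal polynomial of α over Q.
m_α(x) = x^2 - 46x + 510

From α - 23 = √(19), squaring gives (α - 23)^2 = 19, i.e. α^2 - 46α + 529 = 19, so α^2 - 46α + 510 = 0. The discriminant of x^2 - 46x + 510 is (-46)^2 - 4·(510) = 2116 - 2040 = 76, and 4·(19) is not a perfect square in Q since 19 is squarefree and ≠ 1. Hence x^2 - 46x + 510 is irreducible over Q and is the minimal polynomial of α.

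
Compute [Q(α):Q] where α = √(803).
[Q(α):Q] = 2

[Q(α):Q] equals the degree of the minimal polynomial of α. Here α^2 = 803 and x^2 - 803 is irreducible (d = 803 is squarefree, ≠ 1, hence not a square), so deg(m_α) = 2. Thus [Q(α):Q] = 2.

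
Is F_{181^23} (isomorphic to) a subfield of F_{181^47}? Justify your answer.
No: F_{181^23} is not a subfield of F_{181^47}

F_{p^m} embeds in F_{p^n} iff m | n. Here 23 ∤ 47 (since 47 = 2·23 + 1 with remainder 1 ≠ 0), so F_{181^23} is not a subfield of F_{181^47}. Equivalently: if it were, the tower law would give 23 = [F_{181^23}:F_181] dividing [F_{181^47}:F_181] = 47, contradiction.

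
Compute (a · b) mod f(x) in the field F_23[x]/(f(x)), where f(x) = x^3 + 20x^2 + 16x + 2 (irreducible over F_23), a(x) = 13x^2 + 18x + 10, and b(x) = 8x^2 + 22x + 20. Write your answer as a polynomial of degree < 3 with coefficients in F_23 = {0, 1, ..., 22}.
a · b ≡ 10x^2 + 4 (mod f(x))

Multiply in F_23[x]: a(x)·b(x) = (13x^2 + 18x + 10)·(8x^2 + 22x + 20) = 12x^4 + 16x^3 + 5x + 16. This has degree ≥ 3, so divide by f(x) over F_23: 12x^4 + 16x^3 + 5x + 16 = (12x + 6)·(x^3 + 20x^2 + 16x + 2) + (10x^2 + 4). Hence a·b ≡ 10x^2 + 4 (mod f). (F_23[x]/(f) is a field with 23^3 = 12167 elements since f is irreducible of degree 3.)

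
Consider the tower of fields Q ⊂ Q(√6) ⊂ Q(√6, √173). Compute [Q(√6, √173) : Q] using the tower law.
[Q(√6, √173) : Q] = 4

[Q(√6):Q] = 2 (min poly x^2 - 6, irreducible since 6 is squarefree > 1). For the top step, suppose √173 ∈ Q(√6), say √173 = c + d√6 with c, d ∈ Q. Squaring: 173 = c^2 + 6d^2 + 2cd√6. Since √6 ∉ Q this forces 2cd = 0. If d = 0 then √173 = c ∈ Q, contradicting 173 squarefree > 1. If c = 0 then 173 = 6d^2, so 6·173 = (6d)^2 is a perfect square in Q — but 6·173 = 1038 is not a perfect square (since 6 and 173 are distinct squarefree integers). Contradiction. Hence √173 ∉ Q(√6), so x^2 - 173 stays irreducible over Q(√6) and [Q(√6, √173) : Q(√6)] = 2. By the tower law, [Q(√6, √173) : Q] = 2 · 2 = 4.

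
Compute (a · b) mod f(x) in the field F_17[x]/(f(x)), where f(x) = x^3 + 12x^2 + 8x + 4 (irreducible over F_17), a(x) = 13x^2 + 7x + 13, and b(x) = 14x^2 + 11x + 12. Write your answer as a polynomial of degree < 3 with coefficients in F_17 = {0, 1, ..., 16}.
a · b ≡ 5x^2 + 15x + 6 (mod f(x))

Multiply in F_17[x]: a(x)·b(x) = (13x^2 + 7x + 13)·(14x^2 + 11x + 12) = 12x^4 + 3x^3 + 7x^2 + 6x + 3. This has degree ≥ 3, so divide by f(x) over F_17: 12x^4 + 3x^3 + 7x^2 + 6x + 3 = (12x + 12)·(x^3 + 12x^2 + 8x + 4) + (5x^2 + 15x + 6). Hence a·b ≡ 5x^2 + 15x + 6 (mod f). (F_17[x]/(f) is a field with 17^3 = 4913 elements since f is irreducible of degree 3.)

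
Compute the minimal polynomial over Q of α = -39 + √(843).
m_α(x) = x^2 + 78x + 678

From α + 39 = √(843), squaring gives (α + 39)^2 = 843, i.e. α^2 + 78α + 1521 = 843, so α^2 + 78α + 678 = 0. The discriminant of x^2 + 78x + 678 is (78)^2 - 4·(678) = 6084 - 2712 = 3372, and 4·(843) is not a perfect square in Q since 843 is squarefree and ≠ 1. Hence x^2 + 78x + 678 is irreducible over Q and is the minimal polynomial of α.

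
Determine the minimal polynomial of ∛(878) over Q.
m_α(x) = x^3 - 878

α satisfies α^3 = 878, so x^3 - 878 annihilates α. By the rational root test, a rational root p/q (in lowest terms) of x^3 - 878 would satisfy p^3 = 878 q^3, forcing q = 1 and p^3 = 878; but 878 is not a perfect cube, contradiction. A monic cubic over Q with no rational root is irreducible (any nontrivial factorization would include a linear factor). Hence x^3 - 878 is the minimal polynomial of α, and in particular [Q(α):Q] = 3.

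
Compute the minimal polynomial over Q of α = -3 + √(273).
m_α(x) = x^2 + 6x - 264

From α + 3 = √(273), squaring gives (α + 3)^2 = 273, i.e. α^2 + 6α + 9 = 273, so α^2 + 6α - 264 = 0. The discriminant of x^2 + 6x - 264 is (6)^2 - 4·(-264) = 36 + 1056 = 1092, and 4·(273) is not a perfect square in Q since 273 is squarefree and ≠ 1. Hence x^2 + 6x - 264 is irreducible over Q and is the minimal polynomial of α.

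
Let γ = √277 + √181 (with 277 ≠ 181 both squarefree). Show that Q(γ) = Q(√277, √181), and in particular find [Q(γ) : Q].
[Q(γ) : Q] = 4 (equivalently, Q(γ) = Q(√277, √181))

Obviously Q(γ) ⊆ Q(√277, √181), and [Q(√277, √181):Q] = 4 (since 277, 181 are distinct squarefree integers > 1 with 50137 not a perfect square). To show equality we compute the minimal polynomial of γ. From γ = √277 + √181: γ^2 = 277 + 2√(50137) + 181 = 458 + 2√(50137), so γ^2 - 458 = 2√(50137); squaring, (γ^2 - 458)^2 = 4·50137, i.e. γ^4 - 916γ^2 + 209764 - 200548 = 0, i.e. γ^4 - 916γ^2 + 9216 = 0. So γ is a root of x^4 - 916x^2 + 9216. This polynomial is irreducible over Q: it has no rational root (each ±√277 ± √181 is irrational), and any factorization into two quadratics over Q would force √(50137) ∈ Q (pairing opposite roots) or √277, √181 ∈ Q (other pairings), all impossible. Hence [Q(γ):Q] = 4 = [Q(√277, √181):Q], so Q(γ) = Q(√277, √181).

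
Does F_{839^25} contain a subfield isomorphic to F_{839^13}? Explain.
No: F_{839^13} is not a subfield of F_{839^25}

F_{p^m} embeds in F_{p^n} iff m | n. Here 13 ∤ 25 (since 25 = 1·13 + 12 with remainder 12 ≠ 0), so F_{839^13} is not a subfield of F_{839^25}. Equivalently: if it were, the tower law would give 13 = [F_{839^13}:F_839] dividing [F_{839^25}:F_839] = 25, contradiction.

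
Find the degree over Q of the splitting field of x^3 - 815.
[K : Q] = 6

The roots of x^3 - 815 are ∛815, ω∛815, ω^2∛815 where ω = e^(2πi/3) is a primitive cube root of unity, so K = Q(∛815, ω). Now [Q(∛815):Q] = 3 (since 815 is not a perfect cube, x^3 - 815 is irreducible) and [Q(ω):Q] = 2. Both 2 and 3 divide [K:Q], and [K:Q] ≤ 3·2 = 6, so [K:Q] = 6. (Equivalently: Q(∛815) ⊂ R but ω ∉ R, so [K : Q(∛815)] = 2.)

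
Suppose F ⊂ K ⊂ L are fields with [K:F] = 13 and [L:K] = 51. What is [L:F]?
[L:F] = 663

The tower law says that for any tower of field extensions F ⊂ K ⊂ L with finite degrees, [L:F] = [L:K] · [K:F]. Here this gives [L:F] = 51 · 13 = 663.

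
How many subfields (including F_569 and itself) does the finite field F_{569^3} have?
F_{569^3} has 2 subfields

The subfields of F_{p^n} are exactly the fields F_{p^d} for d | n (each is the fixed field of the unique index-d subgroup of Gal(F_{p^n}/F_p) ≅ Z/nZ). The divisors of n = 3 are {1, 3}, giving 2 subfields: F_{569^1}, F_{569^3}.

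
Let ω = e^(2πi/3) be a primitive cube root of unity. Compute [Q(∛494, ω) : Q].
[Q(∛494, ω) : Q] = 6

[Q(∛494):Q] = 3 (min poly x^3 - 494, irreducible since 494 is not a perfect cube). [Q(ω):Q] = 2 (min poly x^2 + x + 1). Since Q(∛494) ⊂ R and ω ∉ R, we have ω ∉ Q(∛494), so x^2 + x + 1 remains irreducible over Q(∛494) and [Q(∛494, ω) : Q(∛494)] = 2. By the tower law, [Q(∛494, ω) : Q] = 3 · 2 = 6. (In fact Q(∛494, ω) is the splitting field of x^3 - 494 over Q.)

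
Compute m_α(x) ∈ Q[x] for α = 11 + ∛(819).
m_α(x) = x^3 - 33x^2 + 363x - 2150

Set β = α - 11 = ∛(819), so β^3 = 819. Then (α - 11)^3 - 819 = 0, i.e. α is a root of g(x) = (x - 11)^3 - 819 = x^3 - 33x^2 + 363x - 2150. Since g(x) = h(x - 11) where h(x) = x^3 - 819, and h is irreducible over Q (because 819 is not a perfect cube, so h has no rational root, and a monic cubic with no rational root is irreducible), g is also irreducible (irreducibility is preserved under the substitution x → x - 11). Hence m_α(x) = x^3 - 33x^2 + 363x - 2150.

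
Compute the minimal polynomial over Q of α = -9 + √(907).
m_α(x) = x^2 + 18x - 826

From α + 9 = √(907), squaring gives (α + 9)^2 = 907, i.e. α^2 + 18α + 81 = 907, so α^2 + 18α - 826 = 0. The discriminant of x^2 + 18x - 826 is (18)^2 - 4·(-826) = 324 + 3304 = 3628, and 4·(907) is not a perfect square in Q since 907 is squarefree and ≠ 1. Hence x^2 + 18x - 826 is irreducible over Q and is the minimal polynomial of α.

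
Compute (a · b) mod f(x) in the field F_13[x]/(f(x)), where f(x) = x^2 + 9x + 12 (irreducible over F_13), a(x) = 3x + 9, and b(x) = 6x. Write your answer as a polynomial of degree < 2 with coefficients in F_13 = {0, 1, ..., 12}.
a · b ≡ 9x + 5 (mod f(x))

Multiply in F_13[x]: a(x)·b(x) = (3x + 9)·(6x) = 5x^2 + 2x. This has degree ≥ 2, so divide by f(x) over F_13: 5x^2 + 2x = (5)·(x^2 + 9x + 12) + (9x + 5). Hence a·b ≡ 9x + 5 (mod f). (F_13[x]/(f) is a field with 13^2 = 169 elements since f is irreducible of degree 2.)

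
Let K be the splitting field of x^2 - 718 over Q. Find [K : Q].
[K : Q] = 2

f(x) = x^2 - 718 factors as (x - √718)(x + √718). The splitting field is K = Q(√718). Since 718 is squarefree and > 1, it is not a perfect square, so x^2 - 718 is irreducible over Q and [Q(√718) : Q] = 2. Hence [K : Q] = 2.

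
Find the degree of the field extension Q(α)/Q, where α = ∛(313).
[Q(α):Q] = 3

The minimal polynomial of α is x^3 - 313, irreducible over Q since 313 is not a perfect cube (so x^3 - 313 has no rational root). Hence [Q(α):Q] = deg(m_α) = 3.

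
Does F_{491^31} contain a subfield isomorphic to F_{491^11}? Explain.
No: F_{491^11} is not a subfield of F_{491^31}

F_{p^m} embeds in F_{p^n} iff m | n. Here 11 ∤ 31 (since 31 = 2·11 + 9 with remainder 9 ≠ 0), so F_{491^11} is not a subfield of F_{491^31}. Equivalently: if it were, the tower law would give 11 = [F_{491^11}:F_491] dividing [F_{491^31}:F_491] = 31, contradiction.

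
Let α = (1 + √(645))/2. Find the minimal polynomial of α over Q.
m_α(x) = x^2 - x - 161

From 2α - 1 = √(645), squaring gives (2α - 1)^2 = 645, i.e. 4α^2 - 4α + 1 = 645, so α^2 - α + (1 - 645)/4 = 0. Since 645 ≡ 1 (mod 4), (1 - 645)/4 = -161 ∈ Z. The polynomial x^2 - x - 161 has discriminant 1 - 4·(-161) = 645, which is not a perfect square in Q (d = 645 is squarefree and ≠ 1), so x^2 - x - 161 is irreducible over Q. It is the minimal polynomial of α.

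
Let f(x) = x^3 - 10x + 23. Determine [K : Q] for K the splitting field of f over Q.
[K : Q] = 6

By the rational root test, any rational root of the monic integer polynomial f(x) = x^3 - 10x + 23 must be an integer dividing the constant term 23, i.e. one of ±{1, 23}. Evaluating: f(1) = 14, f(-1) = 32, f(23) = 11960, f(-23) = -11914; none is 0, so f has no rational root and is therefore irreducible over Q (a cubic with no linear factor over a field is irreducible). For an irreducible cubic, the Galois group is A_3 or S_3 according as the discriminant disc(f) = -4a^3 - 27b^2 = -4·(-10)^3 - 27·(23)^2 = -10283 is or is not a square in Q. Here disc(f) = -10283 is not a perfect square in Q, so the Galois group of f over Q is not contained in A_3 and must be all of S_3. The splitting field has degree |S_3| = 6 over Q, so [K : Q] = 6.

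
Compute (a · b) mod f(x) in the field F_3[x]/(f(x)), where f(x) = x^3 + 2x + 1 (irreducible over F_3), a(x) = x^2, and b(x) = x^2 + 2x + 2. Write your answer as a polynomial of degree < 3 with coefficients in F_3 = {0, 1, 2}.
a · b ≡ x + 1 (mod f(x))

Multiply in F_3[x]: a(x)·b(x) = (x^2)·(x^2 + 2x + 2) = x^4 + 2x^3 + 2x^2. This has degree ≥ 3, so divide by f(x) over F_3: x^4 + 2x^3 + 2x^2 = (x + 2)·(x^3 + 2x + 1) + (x + 1). Hence a·b ≡ x + 1 (mod f). (F_3[x]/(f) is a field with 3^3 = 27 elements since f is irreducible of degree 3.)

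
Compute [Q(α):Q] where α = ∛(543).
[Q(α):Q] = 3

The minimal polynomial of α is x^3 - 543, irreducible over Q since 543 is not a perfect cube (so x^3 - 543 has no rational root). Hence [Q(α):Q] = deg(m_α) = 3.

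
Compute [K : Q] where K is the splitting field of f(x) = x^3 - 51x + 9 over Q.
[K : Q] = 6

By the rational root test, any rational root of the monic integer polynomial f(x) = x^3 - 51x + 9 must be an integer dividing the constant term 9, i.e. one of ±{1, 3, 9}. Evaluating: f(1) = -41, f(-1) = 59, f(3) = -117, f(-3) = 135, f(9) = 279, f(-9) = -261; none is 0, so f has no rational root and is therefore irreducible over Q (a cubic with no linear factor over a field is irreducible). For an irreducible cubic, the Galois group is A_3 or S_3 according as the discriminant disc(f) = -4a^3 - 27b^2 = -4·(-51)^3 - 27·(9)^2 = 528417 is or is not a square in Q. Here disc(f) = 528417 is not a perfect square in Q, so the Galois group of f over Q is not contained in A_3 and must be all of S_3. The splitting field has degree |S_3| = 6 over Q, so [K : Q] = 6.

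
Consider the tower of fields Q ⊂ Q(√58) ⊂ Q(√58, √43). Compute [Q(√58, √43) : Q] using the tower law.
[Q(√58, √43) : Q] = 4

[Q(√58):Q] = 2 (min poly x^2 - 58, irreducible since 58 is squarefree > 1). For the top step, suppose √43 ∈ Q(√58), say √43 = c + d√58 with c, d ∈ Q. Squaring: 43 = c^2 + 58d^2 + 2cd√58. Since √58 ∉ Q this forces 2cd = 0. If d = 0 then √43 = c ∈ Q, contradicting 43 squarefree > 1. If c = 0 then 43 = 58d^2, so 58·43 = (58d)^2 is a perfect square in Q — but 58·43 = 2494 is not a perfect square (since 58 and 43 are distinct squarefree integers). Contradiction. Hence √43 ∉ Q(√58), so x^2 - 43 stays irreducible over Q(√58) and [Q(√58, √43) : Q(√58)] = 2. By the tower law, [Q(√58, √43) : Q] = 2 · 2 = 4.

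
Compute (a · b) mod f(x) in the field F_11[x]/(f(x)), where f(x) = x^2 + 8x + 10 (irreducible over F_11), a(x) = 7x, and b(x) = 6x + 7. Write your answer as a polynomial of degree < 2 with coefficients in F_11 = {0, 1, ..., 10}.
a · b ≡ 10x + 9 (mod f(x))

Multiply in F_11[x]: a(x)·b(x) = (7x)·(6x + 7) = 9x^2 + 5x. This has degree ≥ 2, so divide by f(x) over F_11: 9x^2 + 5x = (9)·(x^2 + 8x + 10) + (10x + 9). Hence a·b ≡ 10x + 9 (mod f). (F_11[x]/(f) is a field with 11^2 = 121 elements since f is irreducible of degree 2.)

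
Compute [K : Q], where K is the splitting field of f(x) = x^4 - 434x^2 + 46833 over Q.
[K : Q] = 4

Solving the quadratic in x^2: x^2 = (434 ± √(434^2 - 4·46833))/2 = (434 ± √1024)/2 = (434 ± 32)/2, giving x^2 = 233 or x^2 = 201. So f(x) = (x^2 - 233)(x^2 - 201) and the roots of f are ±√233, ±√201. Hence the splitting field is K = Q(√233, √201). Since 233 and 201 are distinct squarefree integers > 1, their product 46833 is not a perfect square, so √201 ∉ Q(√233). By the tower law [K:Q] = [Q(√233,√201):Q(√233)] · [Q(√233):Q] = 2 · 2 = 4.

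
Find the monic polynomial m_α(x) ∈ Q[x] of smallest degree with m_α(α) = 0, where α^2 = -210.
m_α(x) = x^2 + 210

α satisfies α^2 + 210 = 0, so x^2 + 210 annihilates α. Since d = -210 is squarefree and ≠ 1, it is not a perfect square in Q, so x^2 + 210 has no rational root and is therefore irreducible over Q (a degree-2 polynomial over a field is irreducible iff it has no root). Hence m_α(x) = x^2 + 210.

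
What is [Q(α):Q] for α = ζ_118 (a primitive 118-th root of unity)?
[Q(α):Q] = 58

The minimal polynomial of ζ_118 over Q is the 118-th cyclotomic polynomial Φ_118(x), which is irreducible over Q and has degree φ(118) = 58. Hence [Q(α):Q] = φ(118) = 58.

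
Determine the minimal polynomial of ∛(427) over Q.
m_α(x) = x^3 - 427

α satisfies α^3 = 427, so x^3 - 427 annihilates α. By the rational root test, a rational root p/q (in lowest terms) of x^3 - 427 would satisfy p^3 = 427 q^3, forcing q = 1 and p^3 = 427; but 427 is not a perfect cube, contradiction. A monic cubic over Q with no rational root is irreducible (any nontrivial factorization would include a linear factor). Hence x^3 - 427 is the minimal polynomial of α, and in particular [Q(α):Q] = 3.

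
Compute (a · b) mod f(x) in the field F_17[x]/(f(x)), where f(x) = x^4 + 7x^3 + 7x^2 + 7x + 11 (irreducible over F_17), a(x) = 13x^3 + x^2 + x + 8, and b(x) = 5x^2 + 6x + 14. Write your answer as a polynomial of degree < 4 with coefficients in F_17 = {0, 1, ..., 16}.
a · b ≡ 13x^3 + 16x^2 + 13x + 5 (mod f(x))

Multiply in F_17[x]: a(x)·b(x) = (13x^3 + x^2 + x + 8)·(5x^2 + 6x + 14) = 14x^5 + 15x^4 + 6x^3 + 9x^2 + 11x + 10. This has degree ≥ 4, so divide by f(x) over F_17: 14x^5 + 15x^4 + 6x^3 + 9x^2 + 11x + 10 = (14x + 2)·(x^4 + 7x^3 + 7x^2 + 7x + 11) + (13x^3 + 16x^2 + 13x + 5). Hence a·b ≡ 13x^3 + 16x^2 + 13x + 5 (mod f). (F_17[x]/(f) is a field with 17^4 = 83521 elements since f is irreducible of degree 4.)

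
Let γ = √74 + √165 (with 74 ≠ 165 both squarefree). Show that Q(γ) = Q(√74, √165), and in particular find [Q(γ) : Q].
[Q(γ) : Q] = 4 (equivalently, Q(γ) = Q(√74, √165))

Obviously Q(γ) ⊆ Q(√74, √165), and [Q(√74, √165):Q] = 4 (since 74, 165 are distinct squarefree integers > 1 with 12210 not a perfect square). To show equality we compute the minimal polynomial of γ. From γ = √74 + √165: γ^2 = 74 + 2√(12210) + 165 = 239 + 2√(12210), so γ^2 - 239 = 2√(12210); squaring, (γ^2 - 239)^2 = 4·12210, i.e. γ^4 - 478γ^2 + 57121 - 48840 = 0, i.e. γ^4 - 478γ^2 + 8281 = 0. So γ is a root of x^4 - 478x^2 + 8281. This polynomial is irreducible over Q: it has no rational root (each ±√74 ± √165 is irrational), and any factorization into two quadratics over Q would force √(12210) ∈ Q (pairing opposite roots) or √74, √165 ∈ Q (other pairings), all impossible. Hence [Q(γ):Q] = 4 = [Q(√74, √165):Q], so Q(γ) = Q(√74, √165).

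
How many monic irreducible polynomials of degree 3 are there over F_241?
There are 4665760 monic irreducible polynomials of degree 3 over F_241

Each element of F_{241^3} that lies in no proper subfield is a root of exactly one monic irreducible of degree 3 over F_241, and each such polynomial has 3 distinct roots in F_{241^3}. By Möbius inversion the count is N_241(3) = (1/3) Σ_{d|3} μ(3/d) · 241^d = (1/3)(μ(3)·241^1 + μ(1)·241^3) = 13997280/3 = 4665760.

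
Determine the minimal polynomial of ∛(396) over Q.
m_α(x) = x^3 - 396

α satisfies α^3 = 396, so x^3 - 396 annihilates α. By the rational root test, a rational root p/q (in lowest terms) of x^3 - 396 would satisfy p^3 = 396 q^3, forcing q = 1 and p^3 = 396; but 396 is not a perfect cube, contradiction. A monic cubic over Q with no rational root is irreducible (any nontrivial factorization would include a linear factor). Hence x^3 - 396 is the minimal polynomial of α, and in particular [Q(α):Q] = 3.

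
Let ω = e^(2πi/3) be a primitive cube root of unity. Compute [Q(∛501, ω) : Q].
[Q(∛501, ω) : Q] = 6

[Q(∛501):Q] = 3 (min poly x^3 - 501, irreducible since 501 is not a perfect cube). [Q(ω):Q] = 2 (min poly x^2 + x + 1). Since Q(∛501) ⊂ R and ω ∉ R, we have ω ∉ Q(∛501), so x^2 + x + 1 remains irreducible over Q(∛501) and [Q(∛501, ω) : Q(∛501)] = 2. By the tower law, [Q(∛501, ω) : Q] = 3 · 2 = 6. (In fact Q(∛501, ω) is the splitting field of x^3 - 501 over Q.)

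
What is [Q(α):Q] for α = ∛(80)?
[Q(α):Q] = 3

The minimal polynomial of α is x^3 - 80, irreducible over Q since 80 is not a perfect cube (so x^3 - 80 has no rational root). Hence [Q(α):Q] = deg(m_α) = 3.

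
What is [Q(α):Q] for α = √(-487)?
[Q(α):Q] = 2

[Q(α):Q] equals the degree of the minimal polynomial of α. Here α^2 = -487 and x^2 + 487 is irreducible (d = -487 is squarefree, ≠ 1, hence not a square), so deg(m_α) = 2. Thus [Q(α):Q] = 2.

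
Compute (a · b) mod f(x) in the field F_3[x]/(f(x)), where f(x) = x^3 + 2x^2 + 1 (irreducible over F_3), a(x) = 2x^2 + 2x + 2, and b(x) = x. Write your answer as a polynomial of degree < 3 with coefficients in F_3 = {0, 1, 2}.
a · b ≡ x^2 + 2x + 1 (mod f(x))

Multiply in F_3[x]: a(x)·b(x) = (2x^2 + 2x + 2)·(x) = 2x^3 + 2x^2 + 2x. This has degree ≥ 3, so divide by f(x) over F_3: 2x^3 + 2x^2 + 2x = (2)·(x^3 + 2x^2 + 1) + (x^2 + 2x + 1). Hence a·b ≡ x^2 + 2x + 1 (mod f). (F_3[x]/(f) is a field with 3^3 = 27 elements since f is irreducible of degree 3.)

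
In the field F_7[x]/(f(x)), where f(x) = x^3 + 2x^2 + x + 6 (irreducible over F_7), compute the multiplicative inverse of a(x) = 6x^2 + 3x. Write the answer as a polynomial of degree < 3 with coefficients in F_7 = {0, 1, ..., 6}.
a(x)^(-1) ≡ 6x^2 + x (mod f(x))

Since f is irreducible over F_7, F_7[x]/(f) is a field and a(x) ≠ 0 has an inverse. Apply the extended Euclidean algorithm to f(x) and a(x) in F_7[x]: f(x) = (6x + 2)·a(x) + (2x + 6);  a(x) = (3x + 3)·(2x + 6) + (3). The last nonzero remainder is the constant 3 = gcd(f, a) in F_7. Back-substituting through the division chain expresses 3 = s(x)·a(x) + t(x)·f(x) with s(x) ≡ 4x^2 + 3x (mod f), so (4x^2 + 3x)·a(x) ≡ 3 (mod f). Multiplying by 3^(-1) ≡ 5 in F_7 gives a(x)^(-1) ≡ 5·(4x^2 + 3x) ≡ 6x^2 + x (mod f). Check: (6x^2 + 3x)·(6x^2 + x) = x^4 + 3x^3 + 3x^2 ≡ 1 (mod x^3 + 2x^2 + x + 6).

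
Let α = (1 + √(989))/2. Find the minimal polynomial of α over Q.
m_α(x) = x^2 - x - 247

From 2α - 1 = √(989), squaring gives (2α - 1)^2 = 989, i.e. 4α^2 - 4α + 1 = 989, so α^2 - α + (1 - 989)/4 = 0. Since 989 ≡ 1 (mod 4), (1 - 989)/4 = -247 ∈ Z. The polynomial x^2 - x - 247 has discriminant 1 - 4·(-247) = 989, which is not a perfect square in Q (d = 989 is squarefree and ≠ 1), so x^2 - x - 247 is irreducible over Q. It is the minimal polynomial of α.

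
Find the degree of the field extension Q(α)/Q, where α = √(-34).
[Q(α):Q] = 2

[Q(α):Q] equals the degree of the minimal polynomial of α. Here α^2 = -34 and x^2 + 34 is irreducible (d = -34 is squarefree, ≠ 1, hence not a square), so deg(m_α) = 2. Thus [Q(α):Q] = 2.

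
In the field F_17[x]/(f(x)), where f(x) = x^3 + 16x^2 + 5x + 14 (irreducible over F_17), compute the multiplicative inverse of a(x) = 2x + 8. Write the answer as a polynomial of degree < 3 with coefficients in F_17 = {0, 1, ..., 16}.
a(x)^(-1) ≡ 9x^2 + 6x + 4 (mod f(x))

Since f is irreducible over F_17, F_17[x]/(f) is a field and a(x) ≠ 0 has an inverse. Apply the extended Euclidean algorithm to f(x) and a(x) in F_17[x]: f(x) = (9x^2 + 6x + 4)·a(x) + (16). The last nonzero remainder is the constant 16 = gcd(f, a) in F_17. Back-substituting through the division chain expresses 16 = s(x)·a(x) + t(x)·f(x) with s(x) ≡ 8x^2 + 11x + 13 (mod f), so (8x^2 + 11x + 13)·a(x) ≡ 16 (mod f). Multiplying by 16^(-1) ≡ 16 in F_17 gives a(x)^(-1) ≡ 16·(8x^2 + 11x + 13) ≡ 9x^2 + 6x + 4 (mod f). Check: (2x + 8)·(9x^2 + 6x + 4) = x^3 + 16x^2 + 5x + 15 ≡ 1 (mod x^3 + 16x^2 + 5x + 14).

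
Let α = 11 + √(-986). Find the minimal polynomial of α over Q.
m_α(x) = x^2 - 22x + 1107

From α - 11 = √(-986), squaring gives (α - 11)^2 = -986, i.e. α^2 - 22α + 121 = -986, so α^2 - 22α + 1107 = 0. The discriminant of x^2 - 22x + 1107 is (-22)^2 - 4·(1107) = 484 - 4428 = -3944, and 4·(-986) is not a perfect square in Q since -986 is squarefree and ≠ 1. Hence x^2 - 22x + 1107 is irreducible over Q and is the minimal polynomial of α.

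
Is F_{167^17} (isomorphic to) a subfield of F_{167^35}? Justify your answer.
No: F_{167^17} is not a subfield of F_{167^35}

F_{p^m} embeds in F_{p^n} iff m | n. Here 17 ∤ 35 (since 35 = 2·17 + 1 with remainder 1 ≠ 0), so F_{167^17} is not a subfield of F_{167^35}. Equivalently: if it were, the tower law would give 17 = [F_{167^17}:F_167] dividing [F_{167^35}:F_167] = 35, contradiction.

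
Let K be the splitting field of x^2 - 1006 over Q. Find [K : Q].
[K : Q] = 2

f(x) = x^2 - 1006 factors as (x - √1006)(x + √1006). The splitting field is K = Q(√1006). Since 1006 is squarefree and > 1, it is not a perfect square, so x^2 - 1006 is irreducible over Q and [Q(√1006) : Q] = 2. Hence [K : Q] = 2.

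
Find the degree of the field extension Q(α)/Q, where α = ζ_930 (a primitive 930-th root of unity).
[Q(α):Q] = 240

The minimal polynomial of ζ_930 over Q is the 930-th cyclotomic polynomial Φ_930(x), which is irreducible over Q and has degree φ(930) = 240. Hence [Q(α):Q] = φ(930) = 240.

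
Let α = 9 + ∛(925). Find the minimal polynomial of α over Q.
m_α(x) = x^3 - 27x^2 + 243x - 1654

Set β = α - 9 = ∛(925), so β^3 = 925. Then (α - 9)^3 - 925 = 0, i.e. α is a root of g(x) = (x - 9)^3 - 925 = x^3 - 27x^2 + 243x - 1654. Since g(x) = h(x - 9) where h(x) = x^3 - 925, and h is irreducible over Q (because 925 is not a perfect cube, so h has no rational root, and a monic cubic with no rational root is irreducible), g is also irreducible (irreducibility is preserved under the substitution x → x - 9). Hence m_α(x) = x^3 - 27x^2 + 243x - 1654.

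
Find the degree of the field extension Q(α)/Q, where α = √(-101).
[Q(α):Q] = 2

[Q(α):Q] equals the degree of the minimal polynomial of α. Here α^2 = -101 and x^2 + 101 is irreducible (d = -101 is squarefree, ≠ 1, hence not a square), so deg(m_α) = 2. Thus [Q(α):Q] = 2.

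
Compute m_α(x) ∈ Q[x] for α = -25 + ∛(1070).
m_α(x) = x^3 + 75x^2 + 1875x + 14555

Set β = α + 25 = ∛(1070), so β^3 = 1070. Then (α + 25)^3 - 1070 = 0, i.e. α is a root of g(x) = (x + 25)^3 - 1070 = x^3 + 75x^2 + 1875x + 14555. Since g(x) = h(x + 25) where h(x) = x^3 - 1070, and h is irreducible over Q (because 1070 is not a perfect cube, so h has no rational root, and a monic cubic with no rational root is irreducible), g is also irreducible (irreducibility is preserved under the substitution x → x + 25). Hence m_α(x) = x^3 + 75x^2 + 1875x + 14555.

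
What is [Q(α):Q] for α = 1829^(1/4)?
[Q(α):Q] = 4

α is a root of x^4 - 1829. By Eisenstein's criterion at the prime p = 31 (which divides the constant term 1829 but p^2 = 961 does not, since 1829 is squarefree), x^4 - 1829 is irreducible over Q. Hence [Q(α):Q] = 4.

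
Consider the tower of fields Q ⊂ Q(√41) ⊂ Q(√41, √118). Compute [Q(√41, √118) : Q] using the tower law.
[Q(√41, √118) : Q] = 4

[Q(√41):Q] = 2 (min poly x^2 - 41, irreducible since 41 is squarefree > 1). For the top step, suppose √118 ∈ Q(√41), say √118 = c + d√41 with c, d ∈ Q. Squaring: 118 = c^2 + 41d^2 + 2cd√41. Since √41 ∉ Q this forces 2cd = 0. If d = 0 then √118 = c ∈ Q, contradicting 118 squarefree > 1. If c = 0 then 118 = 41d^2, so 41·118 = (41d)^2 is a perfect square in Q — but 41·118 = 4838 is not a perfect square (since 41 and 118 are distinct squarefree integers). Contradiction. Hence √118 ∉ Q(√41), so x^2 - 118 stays irreducible over Q(√41) and [Q(√41, √118) : Q(√41)] = 2. By the tower law, [Q(√41, √118) : Q] = 2 · 2 = 4.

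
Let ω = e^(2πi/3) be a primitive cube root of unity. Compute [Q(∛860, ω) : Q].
[Q(∛860, ω) : Q] = 6

[Q(∛860):Q] = 3 (min poly x^3 - 860, irreducible since 860 is not a perfect cube). [Q(ω):Q] = 2 (min poly x^2 + x + 1). Since Q(∛860) ⊂ R and ω ∉ R, we have ω ∉ Q(∛860), so x^2 + x + 1 remains irreducible over Q(∛860) and [Q(∛860, ω) : Q(∛860)] = 2. By the tower law, [Q(∛860, ω) : Q] = 3 · 2 = 6. (In fact Q(∛860, ω) is the splitting field of x^3 - 860 over Q.)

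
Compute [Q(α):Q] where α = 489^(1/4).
[Q(α):Q] = 4

α is a root of x^4 - 489. By Eisenstein's criterion at the prime p = 3 (which divides the constant term 489 but p^2 = 9 does not, since 489 is squarefree), x^4 - 489 is irreducible over Q. Hence [Q(α):Q] = 4.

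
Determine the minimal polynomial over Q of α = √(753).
m_α(x) = x^2 - 753

α satisfies α^2 - 753 = 0, so x^2 - 753 annihilates α. Since d = 753 is squarefree and ≠ 1, it is not a perfect square in Q, so x^2 - 753 has no rational root and is therefore irreducible over Q (a degree-2 polynomial over a field is irreducible iff it has no root). Hence m_α(x) = x^2 - 753.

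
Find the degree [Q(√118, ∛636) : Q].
[Q(√118, ∛636) : Q] = 6

Let L = Q(√118, ∛636). Since Q(√118) ⊂ L and [Q(√118):Q] = 2, the tower law gives 2 | [L:Q]. Likewise Q(∛636) ⊂ L with [Q(∛636):Q] = 3 (because 636 is not a perfect cube), so 3 | [L:Q]. As gcd(2,3) = 1, [L:Q] is divisible by 6. Conversely L is generated over Q by √118 and ∛636, so [L:Q] ≤ 2·3 = 6. Therefore [Q(√118, ∛636) : Q] = 6.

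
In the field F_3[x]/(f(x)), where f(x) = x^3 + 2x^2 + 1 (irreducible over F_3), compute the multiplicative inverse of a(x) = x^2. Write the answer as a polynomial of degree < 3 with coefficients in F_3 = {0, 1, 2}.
a(x)^(-1) ≡ 2x + 1 (mod f(x))

Since f is irreducible over F_3, F_3[x]/(f) is a field and a(x) ≠ 0 has an inverse. Apply the extended Euclidean algorithm to f(x) and a(x) in F_3[x]: f(x) = (x + 2)·a(x) + (1). The last nonzero remainder is the constant 1 = gcd(f, a) in F_3. Back-substituting through the division chain expresses 1 = s(x)·a(x) + t(x)·f(x) with s(x) ≡ 2x + 1 (mod f), so a(x)^(-1) ≡ s(x) = 2x + 1 (mod f). Check: (x^2)·(2x + 1) = 2x^3 + x^2 ≡ 1 (mod x^3 + 2x^2 + 1).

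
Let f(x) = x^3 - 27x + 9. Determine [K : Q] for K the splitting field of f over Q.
[K : Q] = 6

By the rational root test, any rational root of the monic integer polynomial f(x) = x^3 - 27x + 9 must be an integer dividing the constant term 9, i.e. one of ±{1, 3, 9}. Evaluating: f(1) = -17, f(-1) = 35, f(3) = -45, f(-3) = 63, f(9) = 495, f(-9) = -477; none is 0, so f has no rational root and is therefore irreducible over Q (a cubic with no linear factor over a field is irreducible). For an irreducible cubic, the Galois group is A_3 or S_3 according as the discriminant disc(f) = -4a^3 - 27b^2 = -4·(-27)^3 - 27·(9)^2 = 76545 is or is not a square in Q. Here disc(f) = 76545 is not a perfect square in Q, so the Galois group of f over Q is not contained in A_3 and must be all of S_3. The splitting field has degree |S_3| = 6 over Q, so [K : Q] = 6.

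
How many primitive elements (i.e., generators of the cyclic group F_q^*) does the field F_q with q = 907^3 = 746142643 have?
There are φ(746142642) = 211766400 primitive elements

F_q^* is cyclic of order q - 1 = 746142642. A cyclic group of order m has exactly φ(m) generators. Here m = 746142642 = 2 · 3^2 · 7 · 151 · 39217, so the number of primitive elements is φ(746142642) = 211766400.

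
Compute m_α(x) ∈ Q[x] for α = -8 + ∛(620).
m_α(x) = x^3 + 24x^2 + 192x - 108

Set β = α + 8 = ∛(620), so β^3 = 620. Then (α + 8)^3 - 620 = 0, i.e. α is a root of g(x) = (x + 8)^3 - 620 = x^3 + 24x^2 + 192x - 108. Since g(x) = h(x + 8) where h(x) = x^3 - 620, and h is irreducible over Q (because 620 is not a perfect cube, so h has no rational root, and a monic cubic with no rational root is irreducible), g is also irreducible (irreducibility is preserved under the substitution x → x + 8). Hence m_α(x) = x^3 + 24x^2 + 192x - 108.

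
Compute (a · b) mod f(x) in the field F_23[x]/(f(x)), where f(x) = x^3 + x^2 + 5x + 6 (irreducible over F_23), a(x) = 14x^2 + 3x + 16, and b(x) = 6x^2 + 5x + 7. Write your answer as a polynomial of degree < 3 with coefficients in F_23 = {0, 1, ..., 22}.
a · b ≡ 15x^2 + 14x + 19 (mod f(x))

Multiply in F_23[x]: a(x)·b(x) = (14x^2 + 3x + 16)·(6x^2 + 5x + 7) = 15x^4 + 19x^3 + 2x^2 + 9x + 20. This has degree ≥ 3, so divide by f(x) over F_23: 15x^4 + 19x^3 + 2x^2 + 9x + 20 = (15x + 4)·(x^3 + x^2 + 5x + 6) + (15x^2 + 14x + 19). Hence a·b ≡ 15x^2 + 14x + 19 (mod f). (F_23[x]/(f) is a field with 23^3 = 12167 elements since f is irreducible of degree 3.)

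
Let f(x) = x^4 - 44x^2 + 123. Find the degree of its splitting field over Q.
[K : Q] = 4

Solving the quadratic in x^2: x^2 = (44 ± √(44^2 - 4·123))/2 = (44 ± √1444)/2 = (44 ± 38)/2, giving x^2 = 41 or x^2 = 3. So f(x) = (x^2 - 41)(x^2 - 3) and the roots of f are ±√41, ±√3. Hence the splitting field is K = Q(√41, √3). Since 41 and 3 are distinct squarefree integers > 1, their product 123 is not a perfect square, so √3 ∉ Q(√41). By the tower law [K:Q] = [Q(√41,√3):Q(√41)] · [Q(√41):Q] = 2 · 2 = 4.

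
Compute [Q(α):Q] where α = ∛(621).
[Q(α):Q] = 3

The minimal polynomial of α is x^3 - 621, irreducible over Q since 621 is not a perfect cube (so x^3 - 621 has no rational root). Hence [Q(α):Q] = deg(m_α) = 3.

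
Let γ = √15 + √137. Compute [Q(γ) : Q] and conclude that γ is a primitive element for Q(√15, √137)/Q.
[Q(γ) : Q] = 4 (equivalently, Q(γ) = Q(√15, √137))

Obviously Q(γ) ⊆ Q(√15, √137), and [Q(√15, √137):Q] = 4 (since 15, 137 are distinct squarefree integers > 1 with 2055 not a perfect square). To show equality we compute the minimal polynomial of γ. From γ = √15 + √137: γ^2 = 15 + 2√(2055) + 137 = 152 + 2√(2055), so γ^2 - 152 = 2√(2055); squaring, (γ^2 - 152)^2 = 4·2055, i.e. γ^4 - 304γ^2 + 23104 - 8220 = 0, i.e. γ^4 - 304γ^2 + 14884 = 0. So γ is a root of x^4 - 304x^2 + 14884. This polynomial is irreducible over Q: it has no rational root (each ±√15 ± √137 is irrational), and any factorization into two quadratics over Q would force √(2055) ∈ Q (pairing opposite roots) or √15, √137 ∈ Q (other pairings), all impossible. Hence [Q(γ):Q] = 4 = [Q(√15, √137):Q], so Q(γ) = Q(√15, √137).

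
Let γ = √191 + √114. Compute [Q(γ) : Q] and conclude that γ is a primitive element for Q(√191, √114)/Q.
[Q(γ) : Q] = 4 (equivalently, Q(γ) = Q(√191, √114))

Obviously Q(γ) ⊆ Q(√191, √114), and [Q(√191, √114):Q] = 4 (since 191, 114 are distinct squarefree integers > 1 with 21774 not a perfect square). To show equality we compute the minimal polynomial of γ. From γ = √191 + √114: γ^2 = 191 + 2√(21774) + 114 = 305 + 2√(21774), so γ^2 - 305 = 2√(21774); squaring, (γ^2 - 305)^2 = 4·21774, i.e. γ^4 - 610γ^2 + 93025 - 87096 = 0, i.e. γ^4 - 610γ^2 + 5929 = 0. So γ is a root of x^4 - 610x^2 + 5929. This polynomial is irreducible over Q: it has no rational root (each ±√191 ± √114 is irrational), and any factorization into two quadratics over Q would force √(21774) ∈ Q (pairing opposite roots) or √191, √114 ∈ Q (other pairings), all impossible. Hence [Q(γ):Q] = 4 = [Q(√191, √114):Q], so Q(γ) = Q(√191, √114).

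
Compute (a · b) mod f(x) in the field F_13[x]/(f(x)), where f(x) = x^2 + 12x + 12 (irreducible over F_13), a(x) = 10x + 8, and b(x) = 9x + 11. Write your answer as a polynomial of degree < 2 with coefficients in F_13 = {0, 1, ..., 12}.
a · b ≡ 12x + 9 (mod f(x))

Multiply in F_13[x]: a(x)·b(x) = (10x + 8)·(9x + 11) = 12x^2 + 10. This has degree ≥ 2, so divide by f(x) over F_13: 12x^2 + 10 = (12)·(x^2 + 12x + 12) + (12x + 9). Hence a·b ≡ 12x + 9 (mod f). (F_13[x]/(f) is a field with 13^2 = 169 elements since f is irreducible of degree 2.)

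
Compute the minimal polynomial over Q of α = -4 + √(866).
m_α(x) = x^2 + 8x - 850

From α + 4 = √(866), squaring gives (α + 4)^2 = 866, i.e. α^2 + 8α + 16 = 866, so α^2 + 8α - 850 = 0. The discriminant of x^2 + 8x - 850 is (8)^2 - 4·(-850) = 64 + 3400 = 3464, and 4·(866) is not a perfect square in Q since 866 is squarefree and ≠ 1. Hence x^2 + 8x - 850 is irreducible over Q and is the minimal polynomial of α.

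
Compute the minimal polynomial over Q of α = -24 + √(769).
m_α(x) = x^2 + 48x - 193

From α + 24 = √(769), squaring gives (α + 24)^2 = 769, i.e. α^2 + 48α + 576 = 769, so α^2 + 48α - 193 = 0. The discriminant of x^2 + 48x - 193 is (48)^2 - 4·(-193) = 2304 + 772 = 3076, and 4·(769) is not a perfect square in Q since 769 is squarefree and ≠ 1. Hence x^2 + 48x - 193 is irreducible over Q and is the minimal polynomial of α.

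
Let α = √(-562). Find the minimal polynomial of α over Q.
m_α(x) = x^2 + 562

α satisfies α^2 + 562 = 0, so x^2 + 562 annihilates α. Since d = -562 is squarefree and ≠ 1, it is not a perfect square in Q, so x^2 + 562 has no rational root and is therefore irreducible over Q (a degree-2 polynomial over a field is irreducible iff it has no root). Hence m_α(x) = x^2 + 562.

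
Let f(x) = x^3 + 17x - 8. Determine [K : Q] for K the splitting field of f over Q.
[K : Q] = 6

By the rational root test, any rational root of the monic integer polynomial f(x) = x^3 + 17x - 8 must be an integer dividing the constant term -8, i.e. one of ±{1, 2, 4, 8}. Evaluating: f(1) = 10, f(-1) = -26, f(2) = 34, f(-2) = -50, f(4) = 124, f(-4) = -140, f(8) = 640, f(-8) = -656; none is 0, so f has no rational root and is therefore irreducible over Q (a cubic with no linear factor over a field is irreducible). For an irreducible cubic, the Galois group is A_3 or S_3 according as the discriminant disc(f) = -4a^3 - 27b^2 = -4·(17)^3 - 27·(-8)^2 = -21380 is or is not a square in Q. Here disc(f) = -21380 is not a perfect square in Q, so the Galois group of f over Q is not contained in A_3 and must be all of S_3. The splitting field has degree |S_3| = 6 over Q, so [K : Q] = 6.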